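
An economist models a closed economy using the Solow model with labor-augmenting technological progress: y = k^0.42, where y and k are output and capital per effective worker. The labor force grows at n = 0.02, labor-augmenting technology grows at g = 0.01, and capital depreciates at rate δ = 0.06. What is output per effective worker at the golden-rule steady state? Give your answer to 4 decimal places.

Break-even investment rate: n + g + δ = 0.02 + 0.01 + 0.06 = 0.09.
Setting f'(k) = n+g+δ gives 0.42·k^(0.42−1) = 0.09, hence k_gold = (0.42/0.09)^(1/0.58) ≈ 14.2384.
Output: y_gold = k_gold^0.42 = 14.2384^0.42 ≈ 3.0511.

y_gold ≈ 3.0511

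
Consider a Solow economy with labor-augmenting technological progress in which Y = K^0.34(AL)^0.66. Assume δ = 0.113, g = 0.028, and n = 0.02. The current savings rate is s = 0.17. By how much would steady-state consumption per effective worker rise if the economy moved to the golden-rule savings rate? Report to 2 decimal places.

Δc ≈ 0.12

Capital per effective worker breaks even when investment replaces (n + g + δ)·k; here n + g + δ = 0.161.
Current steady state (s = 0.17): k* = (0.17/0.161)^(1/0.66) ≈ 1.0859, y* = 1.0859^0.34 ≈ 1.0284, c* = (1−0.17)·1.0284 ≈ 0.8536.
At the golden rule the marginal product of capital equals n+g+δ: 0.34·k^(0.34−1) = 0.161. Solving, k_gold = (0.34/0.161)^(1/0.66) ≈ 3.1038.
y_gold = 3.1038^0.34 ≈ 1.4698, c_gold = y_gold − 0.161·k_gold ≈ 0.9700.
Gain: Δc = 0.9700 − 0.8536 ≈ 0.1165.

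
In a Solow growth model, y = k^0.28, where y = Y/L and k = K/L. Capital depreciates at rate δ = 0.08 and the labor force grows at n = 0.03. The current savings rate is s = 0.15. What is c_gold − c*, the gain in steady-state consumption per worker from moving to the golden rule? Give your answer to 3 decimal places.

Δc ≈ 0.076

n + δ = 0.03 + 0.08 = 0.11.
Current steady state (s = 0.15): k* = (0.15/0.11)^(1/0.72) ≈ 1.5384, y* = 1.5384^0.28 ≈ 1.1282, c* = (1−0.15)·1.1282 ≈ 0.9590.
Golden rule sets MPK = n+δ: 0.28·k^(0.28−1) = 0.11, so k_gold = (0.28/0.11)^(1/0.72) ≈ 3.6607.
y_gold = 3.6607^0.28 ≈ 1.4381, c_gold = y_gold − 0.11·k_gold ≈ 1.0355.
Gain: Δc = 1.0355 − 0.9590 ≈ 0.0765.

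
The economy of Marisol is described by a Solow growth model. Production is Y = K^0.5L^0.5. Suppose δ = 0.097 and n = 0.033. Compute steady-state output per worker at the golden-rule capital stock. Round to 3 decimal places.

The effective depreciation rate is n + δ = 0.033 + 0.097 = 0.13.
Setting f'(k) = n+δ gives 0.5·k^(0.5−1) = 0.13, hence k_gold = (0.5/0.13)^(1/0.5) ≈ 14.7929.
Output: y_gold = k_gold^0.5 = 14.7929^0.5 ≈ 3.8462.

y_gold ≈ 3.846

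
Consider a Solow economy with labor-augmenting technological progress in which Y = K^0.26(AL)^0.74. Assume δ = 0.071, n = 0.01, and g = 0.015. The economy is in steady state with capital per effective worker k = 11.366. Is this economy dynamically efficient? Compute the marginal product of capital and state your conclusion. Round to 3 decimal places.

dynamically inefficient; MPK ≈ 0.043

Capital per effective worker breaks even when investment replaces (n + g + δ)·k; here n + g + δ = 0.096.
MPK = 0.26·k^(0.26−1) = 0.26·11.366^(-0.74) ≈ 0.0430.
MPK < 0.096, so the economy is dynamically inefficient (over-saving).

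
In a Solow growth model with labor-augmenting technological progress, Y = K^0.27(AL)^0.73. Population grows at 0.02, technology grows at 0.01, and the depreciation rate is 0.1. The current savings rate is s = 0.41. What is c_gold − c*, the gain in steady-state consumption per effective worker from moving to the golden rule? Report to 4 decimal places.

Δc ≈ 0.0543

The effective depreciation rate is n + g + δ = 0.02 + 0.01 + 0.1 = 0.13.
Current steady state (s = 0.41): k* = (0.41/0.13)^(1/0.73) ≈ 4.8233, y* = 4.8233^0.27 ≈ 1.5293, c* = (1−0.41)·1.5293 ≈ 0.9023.
Setting f'(k) = n+g+δ gives 0.27·k^(0.27−1) = 0.13, hence k_gold = (0.27/0.13)^(1/0.73) ≈ 2.7216.
y_gold = 2.7216^0.27 ≈ 1.3104, c_gold = y_gold − 0.13·k_gold ≈ 0.9566.
Gain: Δc = 0.9566 − 0.9023 ≈ 0.0543.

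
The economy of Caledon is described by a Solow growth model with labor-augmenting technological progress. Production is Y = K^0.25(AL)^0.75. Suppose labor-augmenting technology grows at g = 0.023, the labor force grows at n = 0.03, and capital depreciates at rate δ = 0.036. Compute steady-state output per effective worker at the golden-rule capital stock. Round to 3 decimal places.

y_gold ≈ 1.411

Break-even investment rate: n + g + δ = 0.03 + 0.023 + 0.036 = 0.089.
At the golden rule the marginal product of capital equals n+g+δ: 0.25·k^(0.25−1) = 0.089. Solving, k_gold = (0.25/0.089)^(1/0.75) ≈ 3.9634.
Output: y_gold = k_gold^0.25 = 3.9634^0.25 ≈ 1.4110.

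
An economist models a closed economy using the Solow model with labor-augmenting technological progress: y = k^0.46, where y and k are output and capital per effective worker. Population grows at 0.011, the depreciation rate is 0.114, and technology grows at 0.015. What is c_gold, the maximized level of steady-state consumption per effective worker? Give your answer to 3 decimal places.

Capital per effective worker breaks even when investment replaces (n + g + δ)·k; here n + g + δ = 0.14.
Maximizing c = f(k) − (n+g+δ)·k gives f'(k) = n+g+δ, i.e. 0.46·k^(0.46−1) = 0.14, so k_gold = (0.46/0.14)^(1/0.54) ≈ 9.0515.
y_gold = 9.0515^0.46 ≈ 2.7548.
c_gold = y_gold − (n+g+δ)·k_gold = 2.7548 − 0.14·9.0515 ≈ 1.4876.

c_gold ≈ 1.488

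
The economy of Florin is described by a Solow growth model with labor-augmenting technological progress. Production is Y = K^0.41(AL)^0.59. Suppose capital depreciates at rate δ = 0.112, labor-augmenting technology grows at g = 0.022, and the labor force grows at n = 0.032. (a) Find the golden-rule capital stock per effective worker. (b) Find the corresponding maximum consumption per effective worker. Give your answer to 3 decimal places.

(a) k_gold ≈ 4.630; (b) c_gold ≈ 1.106

Break-even investment rate: n + g + δ = 0.032 + 0.022 + 0.112 = 0.166.
Setting f'(k) = n+g+δ gives 0.41·k^(0.41−1) = 0.166, hence k_gold = (0.41/0.166)^(1/0.59) ≈ 4.6297.
y_gold = 4.6297^0.41 ≈ 1.8745; c_gold = y_gold − 0.166·k_gold ≈ 1.1059.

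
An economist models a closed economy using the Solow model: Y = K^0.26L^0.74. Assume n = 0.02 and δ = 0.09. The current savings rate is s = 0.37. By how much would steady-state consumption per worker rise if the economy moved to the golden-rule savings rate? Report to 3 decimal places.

The effective depreciation rate is n + δ = 0.02 + 0.09 = 0.11.
Current steady state (s = 0.37): k* = (0.37/0.11)^(1/0.74) ≈ 5.1511, y* = 5.1511^0.26 ≈ 1.5314, c* = (1−0.37)·1.5314 ≈ 0.9648.
Maximizing c = f(k) − (n+δ)·k gives f'(k) = n+δ, i.e. 0.26·k^(0.26−1) = 0.11, so k_gold = (0.26/0.11)^(1/0.74) ≈ 3.1977.
y_gold = 3.1977^0.26 ≈ 1.3529, c_gold = y_gold − 0.11·k_gold ≈ 1.0011.
Gain: Δc = 1.0011 − 0.9648 ≈ 0.0363.

Δc ≈ 0.036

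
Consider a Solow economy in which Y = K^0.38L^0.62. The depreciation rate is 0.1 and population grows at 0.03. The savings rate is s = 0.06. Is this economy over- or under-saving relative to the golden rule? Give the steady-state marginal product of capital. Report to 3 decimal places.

under-saving; MPK ≈ 0.823

The effective depreciation rate is n + δ = 0.03 + 0.1 = 0.13.
Steady-state k*: s·k^0.38 = 0.13·k gives k* = (0.06/0.13)^(1/0.62) ≈ 0.2873.
MPK = 0.38·0.2873^(-0.62) ≈ 0.8233.
MPK > n+δ = 0.13, so the economy is dynamically efficient (under-saving).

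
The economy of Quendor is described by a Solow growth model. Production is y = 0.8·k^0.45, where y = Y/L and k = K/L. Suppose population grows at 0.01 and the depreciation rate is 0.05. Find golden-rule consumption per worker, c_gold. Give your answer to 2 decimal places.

c_gold ≈ 1.91

Break-even investment rate: n + δ = 0.01 + 0.05 = 0.06.
Golden rule sets MPK = n+δ: 0.45·0.8·k^(0.45−1) = 0.06, so k_gold = (0.45·0.8/0.06)^(1/0.55) ≈ 25.9908.
y_gold = 0.8·25.9908^0.45 ≈ 3.4654.
c_gold = y_gold − (n+δ)·k_gold = 3.4654 − 0.06·25.9908 ≈ 1.9060.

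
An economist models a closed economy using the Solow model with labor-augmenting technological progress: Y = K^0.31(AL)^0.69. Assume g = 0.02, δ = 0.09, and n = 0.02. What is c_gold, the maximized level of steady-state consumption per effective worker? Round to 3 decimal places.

n + g + δ = 0.02 + 0.02 + 0.09 = 0.13.
At the golden rule the marginal product of capital equals n+g+δ: 0.31·k^(0.31−1) = 0.13. Solving, k_gold = (0.31/0.13)^(1/0.69) ≈ 3.5236.
y_gold = 3.5236^0.31 ≈ 1.4776.
c_gold = y_gold − (n+g+δ)·k_gold = 1.4776 − 0.13·3.5236 ≈ 1.0196.

c_gold ≈ 1.020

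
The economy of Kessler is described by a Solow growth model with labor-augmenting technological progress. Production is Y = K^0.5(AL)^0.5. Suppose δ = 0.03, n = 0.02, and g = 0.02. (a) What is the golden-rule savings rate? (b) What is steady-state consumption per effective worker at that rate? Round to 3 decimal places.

(a) s_gold = 0.500; (b) c_gold ≈ 3.571

Break-even investment rate: n + g + δ = 0.02 + 0.02 + 0.03 = 0.07.
For Cobb-Douglas, s_gold equals capital's share: s_gold = 0.5.
At the golden rule the marginal product of capital equals n+g+δ: 0.5·k^(0.5−1) = 0.07. Solving, k_gold = (0.5/0.07)^(1/0.5) ≈ 51.0204.
y_gold = 51.0204^0.5 ≈ 7.1429; c_gold = (1−0.5)·y_gold ≈ 3.5714.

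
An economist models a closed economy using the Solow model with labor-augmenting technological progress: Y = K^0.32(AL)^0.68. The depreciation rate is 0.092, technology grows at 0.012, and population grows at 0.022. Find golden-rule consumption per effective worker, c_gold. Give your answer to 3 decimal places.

c_gold ≈ 1.054

Break-even investment rate: n + g + δ = 0.022 + 0.012 + 0.092 = 0.126.
At the golden rule the marginal product of capital equals n+g+δ: 0.32·k^(0.32−1) = 0.126. Solving, k_gold = (0.32/0.126)^(1/0.68) ≈ 3.9379.
y_gold = 3.9379^0.32 ≈ 1.5505.
c_gold = y_gold − (n+g+δ)·k_gold = 1.5505 − 0.126·3.9379 ≈ 1.0544.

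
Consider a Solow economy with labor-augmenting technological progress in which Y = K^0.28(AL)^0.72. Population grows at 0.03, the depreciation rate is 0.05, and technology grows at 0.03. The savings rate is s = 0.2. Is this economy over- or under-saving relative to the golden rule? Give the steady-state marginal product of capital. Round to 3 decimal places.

under-saving; MPK ≈ 0.154

Break-even investment rate: n + g + δ = 0.03 + 0.03 + 0.05 = 0.11.
Steady-state k*: s·k^0.28 = 0.11·k gives k* = (0.2/0.11)^(1/0.72) ≈ 2.2941.
MPK = 0.28·2.2941^(-0.72) ≈ 0.1540.
MPK > n+g+δ = 0.11, so the economy is dynamically efficient (under-saving).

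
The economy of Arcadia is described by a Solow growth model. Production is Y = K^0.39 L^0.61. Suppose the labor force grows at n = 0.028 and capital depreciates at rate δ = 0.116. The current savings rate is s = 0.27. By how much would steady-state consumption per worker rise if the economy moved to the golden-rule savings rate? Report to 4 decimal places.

Δc ≈ 0.0623

The effective depreciation rate is n + δ = 0.028 + 0.116 = 0.144.
Current steady state (s = 0.27): k* = (0.27/0.144)^(1/0.61) ≈ 2.8025, y* = 2.8025^0.39 ≈ 1.4947, c* = (1−0.27)·1.4947 ≈ 1.0911.
Maximizing c = f(k) − (n+δ)·k gives f'(k) = n+δ, i.e. 0.39·k^(0.39−1) = 0.144, so k_gold = (0.39/0.144)^(1/0.61) ≈ 5.1209.
y_gold = 5.1209^0.39 ≈ 1.8908, c_gold = y_gold − 0.144·k_gold ≈ 1.1534.
Gain: Δc = 1.1534 − 1.0911 ≈ 0.0623.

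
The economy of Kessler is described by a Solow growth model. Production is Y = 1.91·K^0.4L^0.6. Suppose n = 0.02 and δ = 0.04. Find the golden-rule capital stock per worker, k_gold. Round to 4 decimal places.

Break-even investment rate: n + δ = 0.02 + 0.04 = 0.06.
At the golden rule the marginal product of capital equals n+δ: 0.4·1.91·k^(0.4−1) = 0.06. Solving, k_gold = (0.4·1.91/0.06)^(1/0.6) ≈ 69.4337.

k_gold ≈ 69.4337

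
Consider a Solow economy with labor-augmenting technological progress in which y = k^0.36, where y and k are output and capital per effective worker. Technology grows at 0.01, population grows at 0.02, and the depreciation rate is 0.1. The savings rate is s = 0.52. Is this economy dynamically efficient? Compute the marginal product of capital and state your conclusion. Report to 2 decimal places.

dynamically inefficient; MPK ≈ 0.09

n + g + δ = 0.02 + 0.01 + 0.1 = 0.13.
Steady-state k*: s·k^0.36 = 0.13·k gives k* = (0.52/0.13)^(1/0.64) ≈ 8.7241.
MPK = 0.36·8.7241^(-0.64) ≈ 0.0900.
MPK < n+g+δ = 0.13, so the economy is dynamically inefficient (over-saving).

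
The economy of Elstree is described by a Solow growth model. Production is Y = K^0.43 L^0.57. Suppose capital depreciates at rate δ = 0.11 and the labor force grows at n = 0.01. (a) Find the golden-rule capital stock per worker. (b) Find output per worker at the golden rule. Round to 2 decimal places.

(a) k_gold ≈ 9.38; (b) y_gold ≈ 2.62

Break-even investment rate: n + δ = 0.01 + 0.11 = 0.12.
Setting f'(k) = n+δ gives 0.43·k^(0.43−1) = 0.12, hence k_gold = (0.43/0.12)^(1/0.57) ≈ 9.3850.
y_gold = 9.3850^0.43 ≈ 2.6191.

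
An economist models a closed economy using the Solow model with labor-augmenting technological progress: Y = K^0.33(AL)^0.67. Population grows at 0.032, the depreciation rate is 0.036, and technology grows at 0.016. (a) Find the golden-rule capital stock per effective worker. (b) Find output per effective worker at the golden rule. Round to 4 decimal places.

(a) k_gold ≈ 7.7076; (b) y_gold ≈ 1.9619

Break-even investment rate: n + g + δ = 0.032 + 0.016 + 0.036 = 0.084.
Setting f'(k) = n+g+δ gives 0.33·k^(0.33−1) = 0.084, hence k_gold = (0.33/0.084)^(1/0.67) ≈ 7.7076.
y_gold = 7.7076^0.33 ≈ 1.9619.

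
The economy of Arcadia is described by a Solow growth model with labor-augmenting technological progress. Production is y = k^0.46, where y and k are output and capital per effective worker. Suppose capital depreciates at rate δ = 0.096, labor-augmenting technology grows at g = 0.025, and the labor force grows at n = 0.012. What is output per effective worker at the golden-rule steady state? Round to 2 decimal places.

y_gold ≈ 2.88

Capital per effective worker breaks even when investment replaces (n + g + δ)·k; here n + g + δ = 0.133.
Setting f'(k) = n+g+δ gives 0.46·k^(0.46−1) = 0.133, hence k_gold = (0.46/0.133)^(1/0.54) ≈ 9.9535.
Output: y_gold = k_gold^0.46 = 9.9535^0.46 ≈ 2.8779.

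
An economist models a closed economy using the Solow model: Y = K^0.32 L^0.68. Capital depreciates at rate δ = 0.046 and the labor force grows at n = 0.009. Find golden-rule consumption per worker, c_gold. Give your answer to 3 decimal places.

c_gold ≈ 1.557

Capital per worker breaks even when investment replaces (n + δ)·k; here n + δ = 0.055.
Golden rule sets MPK = n+δ: 0.32·k^(0.32−1) = 0.055, so k_gold = (0.32/0.055)^(1/0.68) ≈ 13.3256.
y_gold = 13.3256^0.32 ≈ 2.2903.
c_gold = y_gold − (n+δ)·k_gold = 2.2903 − 0.055·13.3256 ≈ 1.5574.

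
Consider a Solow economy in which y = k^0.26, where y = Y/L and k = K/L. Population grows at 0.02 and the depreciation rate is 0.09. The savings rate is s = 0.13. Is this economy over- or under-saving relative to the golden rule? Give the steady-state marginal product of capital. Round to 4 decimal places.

under-saving; MPK ≈ 0.2200

Capital per worker breaks even when investment replaces (n + δ)·k; here n + δ = 0.11.
Steady-state k*: s·k^0.26 = 0.11·k gives k* = (0.13/0.11)^(1/0.74) ≈ 1.2533.
MPK = 0.26·1.2533^(-0.74) ≈ 0.2200.
MPK > n+δ = 0.11, so the economy is dynamically efficient (under-saving).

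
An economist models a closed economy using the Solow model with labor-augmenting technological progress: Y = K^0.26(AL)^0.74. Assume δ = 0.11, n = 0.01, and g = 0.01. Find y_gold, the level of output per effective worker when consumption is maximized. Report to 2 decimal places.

Capital per effective worker breaks even when investment replaces (n + g + δ)·k; here n + g + δ = 0.13.
Maximizing c = f(k) − (n+g+δ)·k gives f'(k) = n+g+δ, i.e. 0.26·k^(0.26−1) = 0.13, so k_gold = (0.26/0.13)^(1/0.74) ≈ 2.5515.
Output: y_gold = k_gold^0.26 = 2.5515^0.26 ≈ 1.2758.

y_gold ≈ 1.28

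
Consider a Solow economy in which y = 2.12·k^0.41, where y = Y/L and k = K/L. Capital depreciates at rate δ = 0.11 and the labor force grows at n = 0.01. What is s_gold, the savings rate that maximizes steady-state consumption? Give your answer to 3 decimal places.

s_gold = 0.410

Capital per worker breaks even when investment replaces (n + δ)·k; here n + δ = 0.12.
At the golden rule MPK = n+δ, and in any Cobb-Douglas steady state s = (n+δ)·k/y = MPK·k/y = capital's share 0.41.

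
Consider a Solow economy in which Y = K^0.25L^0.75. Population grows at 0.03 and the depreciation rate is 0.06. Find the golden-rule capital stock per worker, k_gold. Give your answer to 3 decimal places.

Capital per worker breaks even when investment replaces (n + δ)·k; here n + δ = 0.09.
Maximizing c = f(k) − (n+δ)·k gives f'(k) = n+δ, i.e. 0.25·k^(0.25−1) = 0.09, so k_gold = (0.25/0.09)^(1/0.75) ≈ 3.9048.

k_gold ≈ 3.905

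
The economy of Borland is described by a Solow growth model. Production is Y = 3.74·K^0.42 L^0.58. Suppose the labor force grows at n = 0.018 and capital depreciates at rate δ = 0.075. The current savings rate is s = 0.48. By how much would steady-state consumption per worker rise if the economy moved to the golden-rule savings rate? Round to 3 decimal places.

Δc ≈ 0.209

Break-even investment rate: n + δ = 0.018 + 0.075 = 0.093.
Current steady state (s = 0.48): k* = (0.48·3.74/0.093)^(1/0.58) ≈ 164.6657, y* = 3.74·164.6657^0.42 ≈ 31.9040, c* = (1−0.48)·31.9040 ≈ 16.5901.
Maximizing c = f(k) − (n+δ)·k gives f'(k) = n+δ, i.e. 0.42·3.74·k^(0.42−1) = 0.093, so k_gold = (0.42·3.74/0.093)^(1/0.58) ≈ 130.8028.
y_gold = 3.74·130.8028^0.42 ≈ 28.9635, c_gold = y_gold − 0.093·k_gold ≈ 16.7988.
Gain: Δc = 16.7988 − 16.5901 ≈ 0.2087.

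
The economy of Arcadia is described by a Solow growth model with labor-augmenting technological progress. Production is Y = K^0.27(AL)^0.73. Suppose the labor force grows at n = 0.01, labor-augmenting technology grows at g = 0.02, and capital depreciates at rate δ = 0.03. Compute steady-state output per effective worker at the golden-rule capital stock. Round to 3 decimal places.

n + g + δ = 0.01 + 0.02 + 0.03 = 0.06.
At the golden rule the marginal product of capital equals n+g+δ: 0.27·k^(0.27−1) = 0.06. Solving, k_gold = (0.27/0.06)^(1/0.73) ≈ 7.8490.
Output: y_gold = k_gold^0.27 = 7.8490^0.27 ≈ 1.7442.

y_gold ≈ 1.744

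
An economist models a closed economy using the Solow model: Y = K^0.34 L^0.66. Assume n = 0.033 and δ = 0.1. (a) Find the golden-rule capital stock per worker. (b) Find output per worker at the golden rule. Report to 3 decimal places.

Capital per worker breaks even when investment replaces (n + δ)·k; here n + δ = 0.133.
Maximizing c = f(k) − (n+δ)·k gives f'(k) = n+δ, i.e. 0.34·k^(0.34−1) = 0.133, so k_gold = (0.34/0.133)^(1/0.66) ≈ 4.1459.
y_gold = 4.1459^0.34 ≈ 1.6218.

(a) k_gold ≈ 4.146; (b) y_gold ≈ 1.622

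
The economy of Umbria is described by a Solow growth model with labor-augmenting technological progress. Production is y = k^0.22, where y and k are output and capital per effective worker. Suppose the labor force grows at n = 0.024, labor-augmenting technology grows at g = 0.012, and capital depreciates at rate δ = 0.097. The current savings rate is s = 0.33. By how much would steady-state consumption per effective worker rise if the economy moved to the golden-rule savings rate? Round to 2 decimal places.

n + g + δ = 0.024 + 0.012 + 0.097 = 0.133.
Current steady state (s = 0.33): k* = (0.33/0.133)^(1/0.78) ≈ 3.2061, y* = 3.2061^0.22 ≈ 1.2922, c* = (1−0.33)·1.2922 ≈ 0.8657.
Golden rule sets MPK = n+g+δ: 0.22·k^(0.22−1) = 0.133, so k_gold = (0.22/0.133)^(1/0.78) ≈ 1.9064.
y_gold = 1.9064^0.22 ≈ 1.1525, c_gold = y_gold − 0.133·k_gold ≈ 0.8990.
Gain: Δc = 0.8990 − 0.8657 ≈ 0.0332.

Δc ≈ 0.03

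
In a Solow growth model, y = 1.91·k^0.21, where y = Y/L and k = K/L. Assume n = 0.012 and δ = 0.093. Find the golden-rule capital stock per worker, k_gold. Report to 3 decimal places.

k_gold ≈ 5.455

Capital per worker breaks even when investment replaces (n + δ)·k; here n + δ = 0.105.
At the golden rule the marginal product of capital equals n+δ: 0.21·1.91·k^(0.21−1) = 0.105. Solving, k_gold = (0.21·1.91/0.105)^(1/0.79) ≈ 5.4549.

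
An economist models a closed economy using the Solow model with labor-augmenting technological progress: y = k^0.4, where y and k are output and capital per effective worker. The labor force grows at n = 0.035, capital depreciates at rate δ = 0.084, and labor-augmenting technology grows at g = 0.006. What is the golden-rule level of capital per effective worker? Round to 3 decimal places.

The effective depreciation rate is n + g + δ = 0.035 + 0.006 + 0.084 = 0.125.
At the golden rule the marginal product of capital equals n+g+δ: 0.4·k^(0.4−1) = 0.125. Solving, k_gold = (0.4/0.125)^(1/0.6) ≈ 6.9489.

k_gold ≈ 6.949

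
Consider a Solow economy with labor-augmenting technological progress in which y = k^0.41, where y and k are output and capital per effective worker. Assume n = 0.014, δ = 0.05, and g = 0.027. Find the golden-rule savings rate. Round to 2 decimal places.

s_gold = 0.41

The effective depreciation rate is n + g + δ = 0.014 + 0.027 + 0.05 = 0.091.
At the golden rule MPK = n+g+δ, and in any Cobb-Douglas steady state s = (n+g+δ)·k/y = MPK·k/y = capital's share 0.41.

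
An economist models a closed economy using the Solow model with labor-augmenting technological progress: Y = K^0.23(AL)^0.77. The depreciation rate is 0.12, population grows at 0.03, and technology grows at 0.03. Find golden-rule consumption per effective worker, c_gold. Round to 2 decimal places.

The effective depreciation rate is n + g + δ = 0.03 + 0.03 + 0.12 = 0.18.
Maximizing c = f(k) − (n+g+δ)·k gives f'(k) = n+g+δ, i.e. 0.23·k^(0.23−1) = 0.18, so k_gold = (0.23/0.18)^(1/0.77) ≈ 1.3748.
y_gold = 1.3748^0.23 ≈ 1.0760.
c_gold = y_gold − (n+g+δ)·k_gold = 1.0760 − 0.18·1.3748 ≈ 0.8285.

c_gold ≈ 0.83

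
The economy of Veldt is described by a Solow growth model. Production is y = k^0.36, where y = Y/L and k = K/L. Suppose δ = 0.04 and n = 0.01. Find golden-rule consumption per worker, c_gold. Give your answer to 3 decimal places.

The effective depreciation rate is n + δ = 0.01 + 0.04 = 0.05.
Setting f'(k) = n+δ gives 0.36·k^(0.36−1) = 0.05, hence k_gold = (0.36/0.05)^(1/0.64) ≈ 21.8566.
y_gold = 21.8566^0.36 ≈ 3.0356.
c_gold = y_gold − (n+δ)·k_gold = 3.0356 − 0.05·21.8566 ≈ 1.9428.

c_gold ≈ 1.943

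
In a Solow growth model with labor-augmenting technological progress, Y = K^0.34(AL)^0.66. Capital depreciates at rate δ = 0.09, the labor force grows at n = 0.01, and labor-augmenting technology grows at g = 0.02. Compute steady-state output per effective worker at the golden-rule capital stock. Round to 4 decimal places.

The effective depreciation rate is n + g + δ = 0.01 + 0.02 + 0.09 = 0.12.
Maximizing c = f(k) − (n+g+δ)·k gives f'(k) = n+g+δ, i.e. 0.34·k^(0.34−1) = 0.12, so k_gold = (0.34/0.12)^(1/0.66) ≈ 4.8451.
Output: y_gold = k_gold^0.34 = 4.8451^0.34 ≈ 1.7100.

y_gold ≈ 1.7100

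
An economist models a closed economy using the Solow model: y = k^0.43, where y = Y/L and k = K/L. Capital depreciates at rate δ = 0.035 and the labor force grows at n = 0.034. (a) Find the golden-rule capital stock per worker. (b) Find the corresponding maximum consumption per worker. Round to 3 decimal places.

Capital per worker breaks even when investment replaces (n + δ)·k; here n + δ = 0.069.
Setting f'(k) = n+δ gives 0.43·k^(0.43−1) = 0.069, hence k_gold = (0.43/0.069)^(1/0.57) ≈ 24.7782.
y_gold = 24.7782^0.43 ≈ 3.9760; c_gold = y_gold − 0.069·k_gold ≈ 2.2663.

(a) k_gold ≈ 24.778; (b) c_gold ≈ 2.266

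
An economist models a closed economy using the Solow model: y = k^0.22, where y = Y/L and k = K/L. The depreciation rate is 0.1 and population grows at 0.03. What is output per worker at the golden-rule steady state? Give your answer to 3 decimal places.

y_gold ≈ 1.160

n + δ = 0.03 + 0.1 = 0.13.
Setting f'(k) = n+δ gives 0.22·k^(0.22−1) = 0.13, hence k_gold = (0.22/0.13)^(1/0.78) ≈ 1.9630.
Output: y_gold = k_gold^0.22 = 1.9630^0.22 ≈ 1.1600.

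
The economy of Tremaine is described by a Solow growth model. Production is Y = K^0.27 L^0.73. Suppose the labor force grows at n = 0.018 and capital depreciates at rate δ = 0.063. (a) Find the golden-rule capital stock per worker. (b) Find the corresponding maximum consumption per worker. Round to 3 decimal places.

Break-even investment rate: n + δ = 0.018 + 0.063 = 0.081.
At the golden rule the marginal product of capital equals n+δ: 0.27·k^(0.27−1) = 0.081. Solving, k_gold = (0.27/0.081)^(1/0.73) ≈ 5.2032.
y_gold = 5.2032^0.27 ≈ 1.5610; c_gold = y_gold − 0.081·k_gold ≈ 1.1395.

(a) k_gold ≈ 5.203; (b) c_gold ≈ 1.140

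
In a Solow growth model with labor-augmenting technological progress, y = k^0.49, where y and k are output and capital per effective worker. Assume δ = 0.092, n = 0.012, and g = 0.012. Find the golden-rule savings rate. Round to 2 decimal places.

Capital per effective worker breaks even when investment replaces (n + g + δ)·k; here n + g + δ = 0.116.
At the golden rule MPK = n+g+δ, and in any Cobb-Douglas steady state s = (n+g+δ)·k/y = MPK·k/y = capital's share 0.49.

s_gold = 0.49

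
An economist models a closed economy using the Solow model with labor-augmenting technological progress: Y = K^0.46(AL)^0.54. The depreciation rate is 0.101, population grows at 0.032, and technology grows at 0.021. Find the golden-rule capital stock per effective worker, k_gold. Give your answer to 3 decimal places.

k_gold ≈ 7.587

Break-even investment rate: n + g + δ = 0.032 + 0.021 + 0.101 = 0.154.
Maximizing c = f(k) − (n+g+δ)·k gives f'(k) = n+g+δ, i.e. 0.46·k^(0.46−1) = 0.154, so k_gold = (0.46/0.154)^(1/0.54) ≈ 7.5870.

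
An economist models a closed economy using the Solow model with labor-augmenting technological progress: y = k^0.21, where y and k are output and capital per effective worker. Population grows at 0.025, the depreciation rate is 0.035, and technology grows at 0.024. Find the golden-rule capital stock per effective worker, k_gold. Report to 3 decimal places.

k_gold ≈ 3.189

Break-even investment rate: n + g + δ = 0.025 + 0.024 + 0.035 = 0.084.
At the golden rule the marginal product of capital equals n+g+δ: 0.21·k^(0.21−1) = 0.084. Solving, k_gold = (0.21/0.084)^(1/0.79) ≈ 3.1895.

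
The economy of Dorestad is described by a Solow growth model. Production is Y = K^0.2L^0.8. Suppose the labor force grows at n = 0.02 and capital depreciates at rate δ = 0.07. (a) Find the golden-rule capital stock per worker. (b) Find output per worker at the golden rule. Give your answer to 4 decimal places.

(a) k_gold ≈ 2.7132; (b) y_gold ≈ 1.2209

The effective depreciation rate is n + δ = 0.02 + 0.07 = 0.09.
Maximizing c = f(k) − (n+δ)·k gives f'(k) = n+δ, i.e. 0.2·k^(0.2−1) = 0.09, so k_gold = (0.2/0.09)^(1/0.8) ≈ 2.7132.
y_gold = 2.7132^0.2 ≈ 1.2209.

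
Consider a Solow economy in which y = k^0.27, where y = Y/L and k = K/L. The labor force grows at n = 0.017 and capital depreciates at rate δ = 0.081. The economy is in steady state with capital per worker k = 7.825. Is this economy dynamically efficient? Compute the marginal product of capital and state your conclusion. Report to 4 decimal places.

dynamically inefficient; MPK ≈ 0.0601

Capital per worker breaks even when investment replaces (n + δ)·k; here n + δ = 0.098.
MPK = 0.27·k^(0.27−1) = 0.27·7.825^(-0.73) ≈ 0.0601.
MPK < 0.098, so the economy is dynamically inefficient (over-saving).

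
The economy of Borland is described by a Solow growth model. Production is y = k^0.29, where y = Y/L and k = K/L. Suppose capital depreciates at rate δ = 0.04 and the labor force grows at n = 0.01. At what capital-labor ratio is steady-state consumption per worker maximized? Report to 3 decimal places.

Break-even investment rate: n + δ = 0.01 + 0.04 = 0.05.
At the golden rule the marginal product of capital equals n+δ: 0.29·k^(0.29−1) = 0.05. Solving, k_gold = (0.29/0.05)^(1/0.71) ≈ 11.8919.

k_gold ≈ 11.892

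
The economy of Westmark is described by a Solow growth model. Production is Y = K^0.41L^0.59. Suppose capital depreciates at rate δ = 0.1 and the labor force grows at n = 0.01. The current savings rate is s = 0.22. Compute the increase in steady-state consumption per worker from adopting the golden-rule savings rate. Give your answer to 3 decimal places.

Capital per worker breaks even when investment replaces (n + δ)·k; here n + δ = 0.11.
Current steady state (s = 0.22): k* = (0.22/0.11)^(1/0.59) ≈ 3.2376, y* = 3.2376^0.41 ≈ 1.6188, c* = (1−0.22)·1.6188 ≈ 1.2627.
At the golden rule the marginal product of capital equals n+δ: 0.41·k^(0.41−1) = 0.11. Solving, k_gold = (0.41/0.11)^(1/0.59) ≈ 9.2995.
y_gold = 9.2995^0.41 ≈ 2.4950, c_gold = y_gold − 0.11·k_gold ≈ 1.4720.
Gain: Δc = 1.4720 − 1.2627 ≈ 0.2094.

Δc ≈ 0.209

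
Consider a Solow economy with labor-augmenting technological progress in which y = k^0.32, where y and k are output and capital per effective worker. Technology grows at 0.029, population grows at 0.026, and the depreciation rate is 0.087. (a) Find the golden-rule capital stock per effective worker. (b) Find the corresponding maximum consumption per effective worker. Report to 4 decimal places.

n + g + δ = 0.026 + 0.029 + 0.087 = 0.142.
Maximizing c = f(k) − (n+g+δ)·k gives f'(k) = n+g+δ, i.e. 0.32·k^(0.32−1) = 0.142, so k_gold = (0.32/0.142)^(1/0.68) ≈ 3.3030.
y_gold = 3.3030^0.32 ≈ 1.4657; c_gold = y_gold − 0.142·k_gold ≈ 0.9967.

(a) k_gold ≈ 3.3030; (b) c_gold ≈ 0.9967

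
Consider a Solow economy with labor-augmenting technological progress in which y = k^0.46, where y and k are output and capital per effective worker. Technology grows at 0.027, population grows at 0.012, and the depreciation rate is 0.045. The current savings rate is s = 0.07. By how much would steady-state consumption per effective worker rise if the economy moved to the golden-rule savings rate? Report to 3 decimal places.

n + g + δ = 0.012 + 0.027 + 0.045 = 0.084.
Current steady state (s = 0.07): k* = (0.07/0.084)^(1/0.54) ≈ 0.7135, y* = 0.7135^0.46 ≈ 0.8561, c* = (1−0.07)·0.8561 ≈ 0.7962.
Golden rule sets MPK = n+g+δ: 0.46·k^(0.46−1) = 0.084, so k_gold = (0.46/0.084)^(1/0.54) ≈ 23.3106.
y_gold = 23.3106^0.46 ≈ 4.2567, c_gold = y_gold − 0.084·k_gold ≈ 2.2986.
Gain: Δc = 2.2986 − 0.7962 ≈ 1.5024.

Δc ≈ 1.502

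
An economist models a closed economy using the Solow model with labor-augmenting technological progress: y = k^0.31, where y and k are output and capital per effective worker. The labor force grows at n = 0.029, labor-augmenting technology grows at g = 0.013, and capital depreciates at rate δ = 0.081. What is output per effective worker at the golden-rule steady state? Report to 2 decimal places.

y_gold ≈ 1.51

Break-even investment rate: n + g + δ = 0.029 + 0.013 + 0.081 = 0.123.
At the golden rule the marginal product of capital equals n+g+δ: 0.31·k^(0.31−1) = 0.123. Solving, k_gold = (0.31/0.123)^(1/0.69) ≈ 3.8179.
Output: y_gold = k_gold^0.31 = 3.8179^0.31 ≈ 1.5148.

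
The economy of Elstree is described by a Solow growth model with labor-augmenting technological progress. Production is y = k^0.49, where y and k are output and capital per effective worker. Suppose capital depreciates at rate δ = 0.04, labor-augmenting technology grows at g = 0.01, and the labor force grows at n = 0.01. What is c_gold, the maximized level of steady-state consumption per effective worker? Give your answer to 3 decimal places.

c_gold ≈ 3.836

The effective depreciation rate is n + g + δ = 0.01 + 0.01 + 0.04 = 0.06.
Golden rule sets MPK = n+g+δ: 0.49·k^(0.49−1) = 0.06, so k_gold = (0.49/0.06)^(1/0.51) ≈ 61.4219.
y_gold = 61.4219^0.49 ≈ 7.5210.
c_gold = y_gold − (n+g+δ)·k_gold = 7.5210 − 0.06·61.4219 ≈ 3.8357.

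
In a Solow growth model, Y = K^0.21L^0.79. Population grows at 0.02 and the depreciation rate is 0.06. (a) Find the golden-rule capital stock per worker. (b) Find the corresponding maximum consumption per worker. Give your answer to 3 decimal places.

(a) k_gold ≈ 3.393; (b) c_gold ≈ 1.021

n + δ = 0.02 + 0.06 = 0.08.
Golden rule sets MPK = n+δ: 0.21·k^(0.21−1) = 0.08, so k_gold = (0.21/0.08)^(1/0.79) ≈ 3.3927.
y_gold = 3.3927^0.21 ≈ 1.2925; c_gold = y_gold − 0.08·k_gold ≈ 1.0210.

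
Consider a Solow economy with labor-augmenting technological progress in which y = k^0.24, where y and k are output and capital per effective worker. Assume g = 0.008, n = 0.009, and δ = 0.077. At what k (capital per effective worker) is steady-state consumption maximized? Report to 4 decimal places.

k_gold ≈ 3.4327

Capital per effective worker breaks even when investment replaces (n + g + δ)·k; here n + g + δ = 0.094.
At the golden rule the marginal product of capital equals n+g+δ: 0.24·k^(0.24−1) = 0.094. Solving, k_gold = (0.24/0.094)^(1/0.76) ≈ 3.4327.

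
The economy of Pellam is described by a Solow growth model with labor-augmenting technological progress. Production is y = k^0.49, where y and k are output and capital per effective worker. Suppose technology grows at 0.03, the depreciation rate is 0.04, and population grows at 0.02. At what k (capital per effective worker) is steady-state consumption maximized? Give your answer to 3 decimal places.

Capital per effective worker breaks even when investment replaces (n + g + δ)·k; here n + g + δ = 0.09.
Golden rule sets MPK = n+g+δ: 0.49·k^(0.49−1) = 0.09, so k_gold = (0.49/0.09)^(1/0.51) ≈ 27.7362.

k_gold ≈ 27.736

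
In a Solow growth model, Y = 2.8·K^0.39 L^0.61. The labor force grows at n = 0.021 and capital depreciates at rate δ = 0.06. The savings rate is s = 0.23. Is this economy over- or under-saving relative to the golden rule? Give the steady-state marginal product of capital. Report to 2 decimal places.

n + δ = 0.021 + 0.06 = 0.081.
Steady-state k*: s·A·k^0.39 = 0.081·k gives k* = (0.23·2.8/0.081)^(1/0.61) ≈ 29.9273.
MPK = 0.39·2.8·29.9273^(-0.61) ≈ 0.1373.
MPK > n+δ = 0.081, so the economy is dynamically efficient (under-saving).

under-saving; MPK ≈ 0.14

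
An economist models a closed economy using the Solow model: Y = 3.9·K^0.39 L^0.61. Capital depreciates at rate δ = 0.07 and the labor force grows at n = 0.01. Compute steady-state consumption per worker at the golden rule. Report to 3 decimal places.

c_gold ≈ 15.637

The effective depreciation rate is n + δ = 0.01 + 0.07 = 0.08.
Maximizing c = f(k) − (n+δ)·k gives f'(k) = n+δ, i.e. 0.39·3.9·k^(0.39−1) = 0.08, so k_gold = (0.39·3.9/0.08)^(1/0.61) ≈ 124.9642.
y_gold = 3.9·124.9642^0.39 ≈ 25.6337.
c_gold = y_gold − (n+δ)·k_gold = 25.6337 − 0.08·124.9642 ≈ 15.6365.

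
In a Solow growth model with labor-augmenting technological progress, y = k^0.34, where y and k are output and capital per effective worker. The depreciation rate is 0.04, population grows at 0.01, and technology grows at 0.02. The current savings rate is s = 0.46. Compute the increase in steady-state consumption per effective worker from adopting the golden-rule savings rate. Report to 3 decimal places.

Δc ≈ 0.065

The effective depreciation rate is n + g + δ = 0.01 + 0.02 + 0.04 = 0.07.
Current steady state (s = 0.46): k* = (0.46/0.07)^(1/0.66) ≈ 17.3332, y* = 17.3332^0.34 ≈ 2.6377, c* = (1−0.46)·2.6377 ≈ 1.4243.
Maximizing c = f(k) − (n+g+δ)·k gives f'(k) = n+g+δ, i.e. 0.34·k^(0.34−1) = 0.07, so k_gold = (0.34/0.07)^(1/0.66) ≈ 10.9641.
y_gold = 10.9641^0.34 ≈ 2.2573, c_gold = y_gold − 0.07·k_gold ≈ 1.4898.
Gain: Δc = 1.4898 − 1.4243 ≈ 0.0655.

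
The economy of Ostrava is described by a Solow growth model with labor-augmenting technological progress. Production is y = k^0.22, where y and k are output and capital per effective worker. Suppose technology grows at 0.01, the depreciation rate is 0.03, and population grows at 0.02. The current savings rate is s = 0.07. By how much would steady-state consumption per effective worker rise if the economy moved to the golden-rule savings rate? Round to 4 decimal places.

Δc ≈ 0.1539

The effective depreciation rate is n + g + δ = 0.02 + 0.01 + 0.03 = 0.06.
Current steady state (s = 0.07): k* = (0.07/0.06)^(1/0.78) ≈ 1.2185, y* = 1.2185^0.22 ≈ 1.0444, c* = (1−0.07)·1.0444 ≈ 0.9713.
Golden rule sets MPK = n+g+δ: 0.22·k^(0.22−1) = 0.06, so k_gold = (0.22/0.06)^(1/0.78) ≈ 5.2896.
y_gold = 5.2896^0.22 ≈ 1.4426, c_gold = y_gold − 0.06·k_gold ≈ 1.1252.
Gain: Δc = 1.1252 − 0.9713 ≈ 0.1539.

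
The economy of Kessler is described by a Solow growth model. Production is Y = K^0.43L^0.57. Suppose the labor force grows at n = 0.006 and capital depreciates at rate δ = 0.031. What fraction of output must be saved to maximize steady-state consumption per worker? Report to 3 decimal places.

s_gold = 0.430

n + δ = 0.006 + 0.031 = 0.037.
At the golden rule MPK = n+δ, and in any Cobb-Douglas steady state s = (n+δ)·k/y = MPK·k/y = capital's share 0.43.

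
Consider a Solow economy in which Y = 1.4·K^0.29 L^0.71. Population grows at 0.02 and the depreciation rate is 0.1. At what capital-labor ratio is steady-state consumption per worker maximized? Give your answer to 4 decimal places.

k_gold ≈ 5.5662

Capital per worker breaks even when investment replaces (n + δ)·k; here n + δ = 0.12.
At the golden rule the marginal product of capital equals n+δ: 0.29·1.4·k^(0.29−1) = 0.12. Solving, k_gold = (0.29·1.4/0.12)^(1/0.71) ≈ 5.5662.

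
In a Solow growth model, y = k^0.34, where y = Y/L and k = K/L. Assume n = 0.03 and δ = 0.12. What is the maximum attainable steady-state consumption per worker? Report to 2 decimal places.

Capital per worker breaks even when investment replaces (n + δ)·k; here n + δ = 0.15.
Setting f'(k) = n+δ gives 0.34·k^(0.34−1) = 0.15, hence k_gold = (0.34/0.15)^(1/0.66) ≈ 3.4551.
y_gold = 3.4551^0.34 ≈ 1.5243.
c_gold = y_gold − (n+δ)·k_gold = 1.5243 − 0.15·3.4551 ≈ 1.0061.

c_gold ≈ 1.01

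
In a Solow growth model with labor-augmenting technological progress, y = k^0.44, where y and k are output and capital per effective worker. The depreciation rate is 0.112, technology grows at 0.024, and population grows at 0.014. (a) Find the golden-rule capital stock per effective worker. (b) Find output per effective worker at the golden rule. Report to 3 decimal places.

Break-even investment rate: n + g + δ = 0.014 + 0.024 + 0.112 = 0.15.
Golden rule sets MPK = n+g+δ: 0.44·k^(0.44−1) = 0.15, so k_gold = (0.44/0.15)^(1/0.56) ≈ 6.8324.
y_gold = 6.8324^0.44 ≈ 2.3292.

(a) k_gold ≈ 6.832; (b) y_gold ≈ 2.329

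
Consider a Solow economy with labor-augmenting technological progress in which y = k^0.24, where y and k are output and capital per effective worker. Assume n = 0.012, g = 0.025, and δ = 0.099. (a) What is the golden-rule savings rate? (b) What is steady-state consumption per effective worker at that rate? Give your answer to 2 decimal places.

(a) s_gold = 0.24; (b) c_gold ≈ 0.91

The effective depreciation rate is n + g + δ = 0.012 + 0.025 + 0.099 = 0.136.
For Cobb-Douglas, s_gold equals capital's share: s_gold = 0.24.
Setting f'(k) = n+g+δ gives 0.24·k^(0.24−1) = 0.136, hence k_gold = (0.24/0.136)^(1/0.76) ≈ 2.1114.
y_gold = 2.1114^0.24 ≈ 1.1965; c_gold = (1−0.24)·y_gold ≈ 0.9093.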